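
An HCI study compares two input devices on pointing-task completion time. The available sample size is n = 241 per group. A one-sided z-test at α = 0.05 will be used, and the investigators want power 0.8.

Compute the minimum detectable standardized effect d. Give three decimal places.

Required noncentrality: δ = z_{0.05} + z_{0.20} = 1.645 + 0.842 = 2.486.
δ = d·√(n/2) ⇒ d = δ/√(n/2) = 2.486/√(241/2) = 0.2265.

d ≈ 0.227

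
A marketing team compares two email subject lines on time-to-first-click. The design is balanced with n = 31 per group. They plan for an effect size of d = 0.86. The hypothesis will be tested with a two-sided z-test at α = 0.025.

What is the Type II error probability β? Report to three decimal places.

Noncentrality parameter: δ = d·√(n/2) = 0.86 × √(31/2) = 3.3858
Critical value for a two-sided test at α = 0.025: z_{α/2} = 2.241.
Power = Φ(δ − 2.241) + Φ(−δ − 2.241) = Φ(1.144) + Φ(-5.627) = 0.8738 + 0.0000 = 0.8738.
Type II error: β = 1 − power = 1 − 0.8738 = 0.1262.

β ≈ 0.126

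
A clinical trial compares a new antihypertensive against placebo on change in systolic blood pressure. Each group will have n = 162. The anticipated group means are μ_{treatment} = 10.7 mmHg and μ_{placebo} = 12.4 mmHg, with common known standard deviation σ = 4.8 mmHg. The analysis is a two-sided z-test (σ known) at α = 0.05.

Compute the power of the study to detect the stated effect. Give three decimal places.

Power ≈ 0.890

Standardized effect: d = |μ_{treatment} − μ_{placebo}| / σ = |10.7 − 12.4| / 4.8 = 0.3542
Noncentrality parameter: δ = d·√(n/2) = 0.3542 × √(162/2) = 3.1875
Critical value for a two-sided test at α = 0.05: z_{α/2} = 1.960.
Power = Φ(δ − 1.960) + Φ(−δ − 1.960) = Φ(1.228) + Φ(-5.147) = 0.8902 + 0.0000 = 0.8902.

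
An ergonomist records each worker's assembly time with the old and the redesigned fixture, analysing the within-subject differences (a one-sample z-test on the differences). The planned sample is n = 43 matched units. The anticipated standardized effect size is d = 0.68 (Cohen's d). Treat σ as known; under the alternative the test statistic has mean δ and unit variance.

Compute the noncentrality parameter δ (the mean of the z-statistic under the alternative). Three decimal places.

δ ≈ 4.459

δ = d·√n = 0.68 × √43 = 4.4591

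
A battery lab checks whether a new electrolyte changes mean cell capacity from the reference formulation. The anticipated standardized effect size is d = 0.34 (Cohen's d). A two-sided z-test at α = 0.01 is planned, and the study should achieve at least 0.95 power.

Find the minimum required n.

n = 155

For power 0.95 need Φ(δ − z_{0.005}) = 0.95, so δ = z_{0.005} + z_{0.05} = 2.576 + 1.645 = 4.221.
(For δ > 0 the lower-tail rejection region contributes negligibly to power, so the one-term inversion is standard.)
δ = d·√n ⇒ n = (δ/d)² = (4.221 / 0.34)² = 154.10.
Round up to the next whole unit.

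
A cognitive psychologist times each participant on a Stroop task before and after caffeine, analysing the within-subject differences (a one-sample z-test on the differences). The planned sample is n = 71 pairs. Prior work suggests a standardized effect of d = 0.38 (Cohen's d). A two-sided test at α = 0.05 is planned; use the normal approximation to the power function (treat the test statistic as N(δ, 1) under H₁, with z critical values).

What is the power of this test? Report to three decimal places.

Noncentrality parameter: δ = d·√n = 0.38 × √71 = 3.2019
Critical value for a two-sided test at α = 0.05: z_{α/2} = 1.960.
Power = Φ(δ − 1.960) + Φ(−δ − 1.960) = Φ(1.242) + Φ(-5.162) = 0.8929 + 0.0000 = 0.8929.

Power ≈ 0.893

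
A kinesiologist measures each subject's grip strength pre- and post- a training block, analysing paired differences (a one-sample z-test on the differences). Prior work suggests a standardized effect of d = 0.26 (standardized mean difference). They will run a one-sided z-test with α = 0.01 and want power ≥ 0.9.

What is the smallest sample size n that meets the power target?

For power 0.9 need Φ(δ − z_{0.01}) = 0.9, so δ = z_{0.01} + z_{0.10} = 2.326 + 1.282 = 3.608.
δ = d·√n ⇒ n = (δ/d)² = (3.608 / 0.26)² = 192.56.
Round up to the next whole unit.

n = 193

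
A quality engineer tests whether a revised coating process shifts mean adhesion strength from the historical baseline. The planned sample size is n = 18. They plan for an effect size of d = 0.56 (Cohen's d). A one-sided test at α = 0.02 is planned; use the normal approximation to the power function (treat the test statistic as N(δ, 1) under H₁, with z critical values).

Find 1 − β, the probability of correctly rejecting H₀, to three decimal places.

Noncentrality parameter: λ = d·√n = 0.56 × √18 = 2.3759
One-sided α = 0.02 → critical value z_{0.02} = 2.054.
Power = Φ(λ − 2.054) = Φ(0.322) = 0.6263.

Power ≈ 0.626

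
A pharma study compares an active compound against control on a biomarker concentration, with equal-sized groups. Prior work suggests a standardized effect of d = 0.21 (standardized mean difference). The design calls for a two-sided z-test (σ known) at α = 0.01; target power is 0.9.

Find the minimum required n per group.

n = 675 per group

For power 0.9 need Φ(δ − z_{0.005}) = 0.9, so δ = z_{0.005} + z_{0.10} = 2.576 + 1.282 = 3.857.
(The Φ(−δ − z_{α/2}) term is vanishingly small for δ > 0 and is dropped in the standard sample-size formula.)
δ = d·√(n/2) ⇒ n = 2(δ/d)² = 2 × (3.857 / 0.21)² = 674.80.
Round up to the next whole unit.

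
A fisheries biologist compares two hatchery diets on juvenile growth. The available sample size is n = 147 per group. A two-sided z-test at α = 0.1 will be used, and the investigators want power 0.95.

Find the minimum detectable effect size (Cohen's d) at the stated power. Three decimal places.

Need Φ(δ − 1.645) = 0.95, so δ = 1.645 + 1.645 = 3.290.
(The second rejection-region term Φ(−δ − z_{α/2}) is negligible and dropped.)
δ = d·√(n/2) ⇒ d = δ/√(n/2) = 3.290/√(147/2) = 0.3837.

d ≈ 0.384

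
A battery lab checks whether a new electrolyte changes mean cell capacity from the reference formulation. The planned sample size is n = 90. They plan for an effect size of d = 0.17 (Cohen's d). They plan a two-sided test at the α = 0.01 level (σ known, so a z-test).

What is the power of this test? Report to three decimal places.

Noncentrality parameter: δ = d·√n = 0.17 × √90 = 1.6128
Two-sided α = 0.01 → critical value z_{0.005} = 2.576.
Power = Φ(δ − 2.576) + Φ(−δ − 2.576) = Φ(-0.963) + Φ(-4.189) = 0.1678 + 0.0000 = 0.1678.

Power ≈ 0.168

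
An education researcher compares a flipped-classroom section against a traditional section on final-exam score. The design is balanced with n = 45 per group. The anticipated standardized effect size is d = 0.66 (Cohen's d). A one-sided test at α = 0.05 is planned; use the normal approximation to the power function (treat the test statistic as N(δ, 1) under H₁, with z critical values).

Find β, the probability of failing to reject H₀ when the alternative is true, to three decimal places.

β ≈ 0.069

Noncentrality parameter: δ = d·√(n/2) = 0.66 × √(45/2) = 3.1307
Critical value for a one-sided test at α = 0.05: z_α = 1.645.
Power = Φ(δ − 1.645) = Φ(1.486) = 0.9313.
Type II error: β = 1 − power = 1 − 0.9313 = 0.0687.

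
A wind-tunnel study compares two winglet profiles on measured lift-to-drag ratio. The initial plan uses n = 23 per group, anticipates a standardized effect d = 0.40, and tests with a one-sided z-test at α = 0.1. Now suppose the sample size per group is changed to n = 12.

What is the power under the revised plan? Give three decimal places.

With n = 12 per group: δ = d·√(n/2) = 0.40 × √(12/2) = 0.9798. Critical value z_{0.1} = 1.282.
Revised power = P(Z > 1.282 − δ) = Φ(-0.302) = 0.3814.

Power ≈ 0.381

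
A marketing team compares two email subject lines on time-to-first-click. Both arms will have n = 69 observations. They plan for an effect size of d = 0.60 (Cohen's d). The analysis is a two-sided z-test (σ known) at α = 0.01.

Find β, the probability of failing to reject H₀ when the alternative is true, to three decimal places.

Noncentrality parameter: δ = d·√(n/2) = 0.60 × √(69/2) = 3.5242
Critical value for a two-sided test at α = 0.01: z_{α/2} = 2.576.
Power = Φ(δ − 2.576) + Φ(−δ − 2.576) = Φ(0.948) + Φ(-6.100) = 0.8285 + 0.0000 = 0.8285.
Type II error: β = 1 − power = 1 − 0.8285 = 0.1715.

β ≈ 0.171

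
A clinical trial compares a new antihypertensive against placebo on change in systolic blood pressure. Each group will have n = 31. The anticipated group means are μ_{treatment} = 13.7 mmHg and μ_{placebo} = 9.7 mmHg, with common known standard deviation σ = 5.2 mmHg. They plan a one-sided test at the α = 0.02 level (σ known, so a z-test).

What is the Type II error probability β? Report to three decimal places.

β ≈ 0.165

Standardized effect: d = |μ_{treatment} − μ_{placebo}| / σ = |13.7 − 9.7| / 5.2 = 0.7692
Noncentrality parameter: δ = d·√(n/2) = 0.7692 × √(31/2) = 3.0285
One-sided α = 0.02 → critical value z_{0.02} = 2.054.
Power = Φ(δ − 2.054) = Φ(0.975) = 0.8351.
Type II error: β = 1 − power = 1 − 0.8351 = 0.1649.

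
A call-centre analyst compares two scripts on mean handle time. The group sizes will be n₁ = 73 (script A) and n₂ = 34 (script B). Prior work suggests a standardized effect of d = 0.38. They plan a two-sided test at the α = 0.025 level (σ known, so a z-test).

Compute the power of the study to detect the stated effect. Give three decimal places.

Noncentrality parameter: δ = d / √(1/n₁ + 1/n₂) = 0.38 / √(1/73 + 1/34) = 1.8302
Critical value for a two-sided test at α = 0.025: z_{α/2} = 2.241.
Power = Φ(δ − 2.241) + Φ(−δ − 2.241) = Φ(-0.411) + Φ(-4.072) = 0.3405 + 0.0000 = 0.3405.

Power ≈ 0.340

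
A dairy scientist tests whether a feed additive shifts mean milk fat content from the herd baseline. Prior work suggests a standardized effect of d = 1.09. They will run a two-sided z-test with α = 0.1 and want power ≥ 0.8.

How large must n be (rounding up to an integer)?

n = 6

For power 0.8 need Φ(δ − z_{0.05}) = 0.8, so δ = z_{0.05} + z_{0.20} = 1.645 + 0.842 = 2.486.
(Ignoring the negligible lower-tail rejection probability gives the usual closed-form inversion.)
δ = d·√n ⇒ n = (δ/d)² = (2.486 / 1.09)² = 5.20.
Round up to the next whole unit.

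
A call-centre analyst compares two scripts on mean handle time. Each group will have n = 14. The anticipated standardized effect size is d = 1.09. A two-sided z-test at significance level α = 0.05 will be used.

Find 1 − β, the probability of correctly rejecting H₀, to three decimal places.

Power ≈ 0.822

Noncentrality parameter: δ = d·√(n/2) = 1.09 × √(14/2) = 2.8839
Two-sided α = 0.05 → critical value z_{0.025} = 1.960.
Power = Φ(δ − 1.960) + Φ(−δ − 1.960) = Φ(0.924) + Φ(-4.844) = 0.8222 + 0.0000 = 0.8222.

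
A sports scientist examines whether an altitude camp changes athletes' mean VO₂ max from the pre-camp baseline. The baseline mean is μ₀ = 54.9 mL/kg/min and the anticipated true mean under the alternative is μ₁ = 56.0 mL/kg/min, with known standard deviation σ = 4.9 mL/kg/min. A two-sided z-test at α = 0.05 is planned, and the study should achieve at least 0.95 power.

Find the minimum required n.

n = 258

Standardized effect: d = |μ₁ − μ₀| / σ = |56.0 − 54.9| / 4.9 = 0.2245
For power 0.95 need Φ(δ − z_{0.025}) = 0.95, so δ = z_{0.025} + z_{0.05} = 1.960 + 1.645 = 3.605.
(The Φ(−δ − z_{α/2}) term is vanishingly small for δ > 0 and is dropped in the standard sample-size formula.)
δ = d·√n ⇒ n = (δ/d)² = (3.605 / 0.2245)² = 257.85.
Round up to the next whole unit.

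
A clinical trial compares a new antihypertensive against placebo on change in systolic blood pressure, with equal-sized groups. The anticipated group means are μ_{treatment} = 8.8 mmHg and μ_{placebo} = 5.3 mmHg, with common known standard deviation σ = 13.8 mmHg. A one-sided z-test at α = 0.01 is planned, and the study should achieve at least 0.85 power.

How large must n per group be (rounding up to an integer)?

Standardized effect: d = |μ_{treatment} − μ_{placebo}| / σ = |8.8 − 5.3| / 13.8 = 0.2536
Set Φ(δ − 2.326) = 0.85; then δ − 2.326 = Φ⁻¹(0.85) = 1.036, giving δ = 3.363.
δ = d·√(n/2) ⇒ n = 2(δ/d)² = 2 × (3.363 / 0.2536)² = 351.60.
Rounding up, n = 352 per group.

n = 352 per group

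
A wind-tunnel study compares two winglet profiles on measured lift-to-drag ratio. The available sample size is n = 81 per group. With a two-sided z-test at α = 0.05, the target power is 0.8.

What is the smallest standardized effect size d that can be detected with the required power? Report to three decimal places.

d ≈ 0.440

Need Φ(δ − 1.960) = 0.8, so δ = 1.960 + 0.842 = 2.802.
(The second rejection-region term Φ(−δ − z_{α/2}) is negligible and dropped.)
δ = d·√(n/2) ⇒ d = δ/√(n/2) = 2.802/√(81/2) = 0.4402.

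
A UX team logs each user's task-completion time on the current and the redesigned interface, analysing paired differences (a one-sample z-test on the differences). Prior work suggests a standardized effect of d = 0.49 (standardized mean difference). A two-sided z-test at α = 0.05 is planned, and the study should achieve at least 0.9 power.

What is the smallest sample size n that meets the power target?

n = 44

Set Φ(δ − 1.960) = 0.9; then δ − 1.960 = Φ⁻¹(0.9) = 1.282, giving δ = 3.242.
(For δ > 0 the lower-tail rejection region contributes negligibly to power, so the one-term inversion is standard.)
δ = d·√n ⇒ n = (δ/d)² = (3.242 / 0.49)² = 43.76.
Round up to the next whole unit.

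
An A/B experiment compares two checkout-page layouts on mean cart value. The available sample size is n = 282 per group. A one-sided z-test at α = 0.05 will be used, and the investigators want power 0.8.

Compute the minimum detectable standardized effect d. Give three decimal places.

d ≈ 0.209

Need Φ(δ − 1.645) = 0.8, so δ = 1.645 + 0.842 = 2.486.
δ = d·√(n/2) ⇒ d = δ/√(n/2) = 2.486/√(282/2) = 0.2094.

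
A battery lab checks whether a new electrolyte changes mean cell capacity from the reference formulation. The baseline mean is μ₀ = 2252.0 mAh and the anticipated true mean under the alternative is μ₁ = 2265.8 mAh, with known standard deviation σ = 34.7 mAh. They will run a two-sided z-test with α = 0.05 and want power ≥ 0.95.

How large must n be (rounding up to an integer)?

Standardized effect: d = |μ₁ − μ₀| / σ = |2265.8 − 2252.0| / 34.7 = 0.3977
For power 0.95 need Φ(δ − z_{0.025}) = 0.95, so δ = z_{0.025} + z_{0.05} = 1.960 + 1.645 = 3.605.
(The Φ(−δ − z_{α/2}) term is vanishingly small for δ > 0 and is dropped in the standard sample-size formula.)
δ = d·√n ⇒ n = (δ/d)² = (3.605 / 0.3977)² = 82.16.
Round up to the next whole unit.

n = 83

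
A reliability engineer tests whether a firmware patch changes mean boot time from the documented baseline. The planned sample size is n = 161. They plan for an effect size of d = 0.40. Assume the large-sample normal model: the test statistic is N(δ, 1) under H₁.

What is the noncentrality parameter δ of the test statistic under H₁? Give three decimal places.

δ ≈ 5.075

The noncentrality parameter scales effect size by the design's sample-size factor: δ = d·√n = 0.40 × √161 = 5.0754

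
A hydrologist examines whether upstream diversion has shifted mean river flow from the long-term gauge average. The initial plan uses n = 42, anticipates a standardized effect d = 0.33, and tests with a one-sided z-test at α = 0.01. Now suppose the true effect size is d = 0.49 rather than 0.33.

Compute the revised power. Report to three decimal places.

Power ≈ 0.802

With d = 0.49: δ = d·√n = 0.49 × √42 = 3.1756. Critical value z_{0.01} = 2.326.
Revised power = Φ(δ − 2.326) = Φ(0.849) = 0.8021.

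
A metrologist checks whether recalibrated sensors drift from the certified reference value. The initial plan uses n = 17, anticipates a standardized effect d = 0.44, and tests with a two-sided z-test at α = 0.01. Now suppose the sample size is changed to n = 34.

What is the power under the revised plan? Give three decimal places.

Power ≈ 0.496

With n = 34: δ = d·√n = 0.44 × √34 = 2.5656. Critical value z_{0.005} = 2.576.
Revised power = Φ(δ − 2.576) + Φ(−δ − 2.576) = Φ(-0.010) + Φ(-5.141) = 0.4959 + 0.0000 = 0.4959.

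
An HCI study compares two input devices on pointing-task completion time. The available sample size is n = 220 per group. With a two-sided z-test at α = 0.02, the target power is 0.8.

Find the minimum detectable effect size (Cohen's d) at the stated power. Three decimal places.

Need Φ(δ − 2.326) = 0.8, so δ = 2.326 + 0.842 = 3.168.
(Lower-tail contribution to power is negligible for δ > 0.)
δ = d·√(n/2) ⇒ d = δ/√(n/2) = 3.168/√(220/2) = 0.3021.

d ≈ 0.302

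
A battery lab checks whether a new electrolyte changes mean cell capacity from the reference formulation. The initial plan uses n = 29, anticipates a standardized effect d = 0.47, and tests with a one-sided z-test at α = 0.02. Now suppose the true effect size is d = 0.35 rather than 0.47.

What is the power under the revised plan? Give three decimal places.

With d = 0.35: δ = d·√n = 0.35 × √29 = 1.8848. Critical value z_{0.02} = 2.054.
Revised power = Φ(δ − 2.054) = Φ(-0.169) = 0.4329.

Power ≈ 0.433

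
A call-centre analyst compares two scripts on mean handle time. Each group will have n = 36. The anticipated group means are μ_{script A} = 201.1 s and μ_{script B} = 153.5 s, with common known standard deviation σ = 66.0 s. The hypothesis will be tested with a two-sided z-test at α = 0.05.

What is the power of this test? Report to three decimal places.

Standardized effect: d = |μ_{script A} − μ_{script B}| / σ = |201.1 − 153.5| / 66.0 = 0.7212
Noncentrality parameter: λ = d·√(n/2) = 0.7212 × √(36/2) = 3.0598
Two-sided α = 0.05 → critical value z_{0.025} = 1.960.
Power = Φ(λ − 1.960) + Φ(−λ − 1.960) = Φ(1.100) + Φ(-5.020) = 0.8643 + 0.0000 = 0.8643.

Power ≈ 0.864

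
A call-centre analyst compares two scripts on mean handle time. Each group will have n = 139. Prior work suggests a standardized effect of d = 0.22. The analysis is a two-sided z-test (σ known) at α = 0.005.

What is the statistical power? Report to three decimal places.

Power ≈ 0.165

Noncentrality parameter: δ = d·√(n/2) = 0.22 × √(139/2) = 1.8341
Two-sided α = 0.005 → critical value z_{0.0025} = 2.807.
Power = Φ(δ − 2.807) + Φ(−δ − 2.807) = Φ(-0.973) + Φ(-4.641) = 0.1653 + 0.0000 = 0.1653.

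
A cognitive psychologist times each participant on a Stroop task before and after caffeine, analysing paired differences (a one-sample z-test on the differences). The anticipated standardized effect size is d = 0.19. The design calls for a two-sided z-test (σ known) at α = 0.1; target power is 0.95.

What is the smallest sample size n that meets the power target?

n = 300

Set Φ(δ − 1.645) = 0.95; then δ − 1.645 = Φ⁻¹(0.95) = 1.645, giving δ = 3.290.
(The Φ(−δ − z_{α/2}) term is vanishingly small for δ > 0 and is dropped in the standard sample-size formula.)
δ = d·√n ⇒ n = (δ/d)² = (3.290 / 0.19)² = 299.78.
Round up to the next whole unit.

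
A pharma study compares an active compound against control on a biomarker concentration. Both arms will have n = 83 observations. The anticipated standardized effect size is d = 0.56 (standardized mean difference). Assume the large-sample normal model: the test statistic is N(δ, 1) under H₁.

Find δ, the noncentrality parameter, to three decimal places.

δ = d·√(n/2) = 0.56 × √(83/2) = 3.6075

δ ≈ 3.608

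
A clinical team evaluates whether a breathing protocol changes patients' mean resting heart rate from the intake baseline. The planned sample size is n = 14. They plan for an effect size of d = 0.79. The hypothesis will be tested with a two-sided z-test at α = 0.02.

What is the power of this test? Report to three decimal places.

Noncentrality parameter: δ = d·√n = 0.79 × √14 = 2.9559
Critical value for a two-sided test at α = 0.02: z_{α/2} = 2.326.
Power = Φ(δ − 2.326) + Φ(−δ − 2.326) = Φ(0.630) + Φ(-5.282) = 0.7355 + 0.0000 = 0.7355.

Power ≈ 0.736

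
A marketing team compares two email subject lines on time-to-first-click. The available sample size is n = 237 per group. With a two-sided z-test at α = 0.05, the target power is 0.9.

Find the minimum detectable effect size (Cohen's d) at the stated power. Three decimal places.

d ≈ 0.298

Required noncentrality: δ = z_{0.025} + z_{0.10} = 1.960 + 1.282 = 3.242.
(The second rejection-region term Φ(−δ − z_{α/2}) is negligible and dropped.)
δ = d·√(n/2) ⇒ d = δ/√(n/2) = 3.242/√(237/2) = 0.2978.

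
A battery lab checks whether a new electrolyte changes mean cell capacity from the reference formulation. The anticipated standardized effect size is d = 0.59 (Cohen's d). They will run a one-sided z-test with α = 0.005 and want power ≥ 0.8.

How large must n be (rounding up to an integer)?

For power 0.8 need Φ(δ − z_{0.005}) = 0.8, so δ = z_{0.005} + z_{0.20} = 2.576 + 0.842 = 3.417.
δ = d·√n ⇒ n = (δ/d)² = (3.417 / 0.59)² = 33.55.
Rounding up, n = 34.

n = 34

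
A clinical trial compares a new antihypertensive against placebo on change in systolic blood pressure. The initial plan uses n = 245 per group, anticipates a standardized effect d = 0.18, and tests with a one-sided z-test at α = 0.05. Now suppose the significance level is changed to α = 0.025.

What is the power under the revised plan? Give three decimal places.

δ = d·√(n/2) = 0.18 × √(245/2) = 1.9922 (unchanged). New critical value: z_{0.025} = 1.960.
Revised power = P(Z > 1.960 − δ) = Φ(0.032) = 0.5129.

Power ≈ 0.513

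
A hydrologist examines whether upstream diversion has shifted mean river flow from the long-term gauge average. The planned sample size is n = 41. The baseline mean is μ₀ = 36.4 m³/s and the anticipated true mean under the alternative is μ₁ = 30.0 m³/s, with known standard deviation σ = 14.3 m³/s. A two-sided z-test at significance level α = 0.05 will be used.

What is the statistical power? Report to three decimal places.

Standardized effect: d = |μ₁ − μ₀| / σ = |30.0 − 36.4| / 14.3 = 0.4476
Noncentrality parameter: δ = d·√n = 0.4476 × √41 = 2.8657
Two-sided α = 0.05 → critical value z_{0.025} = 1.960.
Power = Φ(δ − 1.960) + Φ(−δ − 1.960) = Φ(0.906) + Φ(-4.826) = 0.8175 + 0.0000 = 0.8175.

Power ≈ 0.817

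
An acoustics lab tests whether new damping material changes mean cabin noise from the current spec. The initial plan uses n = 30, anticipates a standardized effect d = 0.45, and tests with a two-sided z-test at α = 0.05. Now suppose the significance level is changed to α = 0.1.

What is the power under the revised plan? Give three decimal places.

δ = d·√n = 0.45 × √30 = 2.4648 (unchanged). New critical value: z_{0.05} = 1.645.
Revised power = Φ(δ − 1.645) + Φ(−δ − 1.645) = Φ(0.820) + Φ(-4.110) = 0.7939 + 0.0000 = 0.7939.

Power ≈ 0.794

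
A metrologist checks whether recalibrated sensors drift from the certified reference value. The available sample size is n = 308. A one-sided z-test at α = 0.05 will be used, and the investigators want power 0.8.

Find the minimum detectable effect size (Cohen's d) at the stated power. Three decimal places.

d ≈ 0.142

Required noncentrality: δ = z_{0.05} + z_{0.20} = 1.645 + 0.842 = 2.486.
δ = d·√n ⇒ d = δ/√n = 2.486/√308 = 0.1417.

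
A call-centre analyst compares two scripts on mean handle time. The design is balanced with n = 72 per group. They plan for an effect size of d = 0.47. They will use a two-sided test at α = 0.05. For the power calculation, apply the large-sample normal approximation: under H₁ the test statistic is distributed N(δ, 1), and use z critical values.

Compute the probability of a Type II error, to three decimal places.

Noncentrality parameter: δ = d·√(n/2) = 0.47 × √(72/2) = 2.8200
Critical value for a two-sided test at α = 0.05: z_{α/2} = 1.960.
Power = Φ(δ − 1.960) + Φ(−δ − 1.960) = Φ(0.860) + Φ(-4.780) = 0.8051 + 0.0000 = 0.8051.
Type II error: β = 1 − power = 1 − 0.8051 = 0.1949.

β ≈ 0.195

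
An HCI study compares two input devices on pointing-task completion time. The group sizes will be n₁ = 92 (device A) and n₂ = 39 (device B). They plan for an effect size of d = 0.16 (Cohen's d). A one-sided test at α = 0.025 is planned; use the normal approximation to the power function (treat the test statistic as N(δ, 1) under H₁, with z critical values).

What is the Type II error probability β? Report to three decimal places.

Noncentrality parameter: δ = d / √(1/n₁ + 1/n₂) = 0.16 / √(1/92 + 1/39) = 0.8374
Critical value for a one-sided test at α = 0.025: z_α = 1.960.
Power = Φ(δ − 1.960) = Φ(-1.123) = 0.1308.
Type II error: β = 1 − power = 1 − 0.1308 = 0.8692.

β ≈ 0.869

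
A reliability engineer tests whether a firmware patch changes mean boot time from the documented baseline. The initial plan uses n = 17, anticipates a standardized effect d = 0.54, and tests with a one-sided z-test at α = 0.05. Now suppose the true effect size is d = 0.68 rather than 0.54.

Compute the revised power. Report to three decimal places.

Power ≈ 0.877

With d = 0.68: δ = d·√n = 0.68 × √17 = 2.8037. Critical value z_{0.05} = 1.645.
Revised power = P(Z > 1.645 − δ) = Φ(1.159) = 0.8767.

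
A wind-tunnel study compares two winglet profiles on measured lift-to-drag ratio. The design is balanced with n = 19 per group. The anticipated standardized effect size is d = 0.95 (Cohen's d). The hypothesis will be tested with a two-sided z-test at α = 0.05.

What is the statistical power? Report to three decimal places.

Power ≈ 0.834

Noncentrality parameter: δ = d·√(n/2) = 0.95 × √(19/2) = 2.9281
Two-sided α = 0.05 → critical value z_{0.025} = 1.960.
Power = Φ(δ − 1.960) + Φ(−δ − 1.960) = Φ(0.968) + Φ(-4.888) = 0.8335 + 0.0000 = 0.8335.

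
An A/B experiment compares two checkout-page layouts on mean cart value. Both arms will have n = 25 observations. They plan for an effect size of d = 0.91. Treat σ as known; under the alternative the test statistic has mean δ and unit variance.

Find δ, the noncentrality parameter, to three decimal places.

The noncentrality parameter scales effect size by the design's sample-size factor: δ = d·√(n/2) = 0.91 × √(25/2) = 3.2173

δ ≈ 3.217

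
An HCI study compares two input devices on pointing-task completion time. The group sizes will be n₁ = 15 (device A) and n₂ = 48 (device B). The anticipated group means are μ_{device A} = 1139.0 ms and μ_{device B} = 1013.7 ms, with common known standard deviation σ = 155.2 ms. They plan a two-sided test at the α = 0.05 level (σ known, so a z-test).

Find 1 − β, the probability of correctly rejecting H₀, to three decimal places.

Power ≈ 0.779

Standardized effect: d = |μ_{device A} − μ_{device B}| / σ = |1139.0 − 1013.7| / 155.2 = 0.8073
Noncentrality parameter: λ = d / √(1/n₁ + 1/n₂) = 0.8073 / √(1/15 + 1/48) = 2.7293
Two-sided α = 0.05 → critical value z_{0.025} = 1.960.
Power = Φ(λ − 1.960) + Φ(−λ − 1.960) = Φ(0.769) + Φ(-4.689) = 0.7792 + 0.0000 = 0.7792.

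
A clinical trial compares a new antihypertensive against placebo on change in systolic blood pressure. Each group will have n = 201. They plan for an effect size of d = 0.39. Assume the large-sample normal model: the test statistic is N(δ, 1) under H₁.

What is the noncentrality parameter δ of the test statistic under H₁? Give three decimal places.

The noncentrality parameter scales effect size by the design's sample-size factor: δ = d·√(n/2) = 0.39 × √(201/2) = 3.9097

δ ≈ 3.910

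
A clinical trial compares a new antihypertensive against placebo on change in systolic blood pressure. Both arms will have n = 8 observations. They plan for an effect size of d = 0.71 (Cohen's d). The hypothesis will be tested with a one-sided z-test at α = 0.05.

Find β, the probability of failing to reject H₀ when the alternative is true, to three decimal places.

β ≈ 0.589

Noncentrality parameter: δ = d·√(n/2) = 0.71 × √(8/2) = 1.4200
Critical value for a one-sided test at α = 0.05: z_α = 1.645.
Power = Φ(δ − 1.645) = Φ(-0.225) = 0.4110.
Type II error: β = 1 − power = 1 − 0.4110 = 0.5890.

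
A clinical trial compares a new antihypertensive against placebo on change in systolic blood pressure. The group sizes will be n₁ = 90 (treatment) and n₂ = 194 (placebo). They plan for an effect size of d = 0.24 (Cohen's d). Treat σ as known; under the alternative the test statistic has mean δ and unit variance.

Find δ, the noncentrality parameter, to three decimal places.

δ = d / √(1/n₁ + 1/n₂) = 0.24 / √(1/90 + 1/194) = 1.8818

δ ≈ 1.882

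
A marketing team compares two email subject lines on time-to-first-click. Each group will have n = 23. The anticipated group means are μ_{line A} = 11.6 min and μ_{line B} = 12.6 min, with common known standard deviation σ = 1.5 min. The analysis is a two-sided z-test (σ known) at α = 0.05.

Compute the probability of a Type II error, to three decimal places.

Standardized effect: d = |μ_{line A} − μ_{line B}| / σ = |11.6 − 12.6| / 1.5 = 0.6667
Noncentrality parameter: δ = d·√(n/2) = 0.6667 × √(23/2) = 2.2608
Critical value for a two-sided test at α = 0.05: z_{α/2} = 1.960.
Power = Φ(δ − 1.960) + Φ(−δ − 1.960) = Φ(0.301) + Φ(-4.221) = 0.6182 + 0.0000 = 0.6182.
Type II error: β = 1 − power = 1 − 0.6182 = 0.3818.

β ≈ 0.382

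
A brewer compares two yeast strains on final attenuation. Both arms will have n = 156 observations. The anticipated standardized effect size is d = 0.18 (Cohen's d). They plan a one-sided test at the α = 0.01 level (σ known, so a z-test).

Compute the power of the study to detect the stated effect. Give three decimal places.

Noncentrality parameter: δ = d·√(n/2) = 0.18 × √(156/2) = 1.5897
Critical value for a one-sided test at α = 0.01: z_α = 2.326.
Power = P(Z > 2.326 − δ) = Φ(-0.737) = 0.2307.

Power ≈ 0.231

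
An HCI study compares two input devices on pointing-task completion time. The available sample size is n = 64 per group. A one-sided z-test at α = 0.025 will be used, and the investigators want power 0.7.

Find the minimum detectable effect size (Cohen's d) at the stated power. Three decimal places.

d ≈ 0.439

Required noncentrality: δ = z_{0.025} + z_{0.30} = 1.960 + 0.524 = 2.484.
δ = d·√(n/2) ⇒ d = δ/√(n/2) = 2.484/√(64/2) = 0.4392.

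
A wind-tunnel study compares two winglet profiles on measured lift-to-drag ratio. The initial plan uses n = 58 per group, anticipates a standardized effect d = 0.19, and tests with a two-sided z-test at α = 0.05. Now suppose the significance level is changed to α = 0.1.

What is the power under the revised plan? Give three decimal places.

Power ≈ 0.271

δ = d·√(n/2) = 0.19 × √(58/2) = 1.0232 (unchanged). New critical value: z_{0.05} = 1.645.
Revised power = Φ(δ − 1.645) + Φ(−δ − 1.645) = Φ(-0.622) + Φ(-2.668) = 0.2671 + 0.0038 = 0.2709.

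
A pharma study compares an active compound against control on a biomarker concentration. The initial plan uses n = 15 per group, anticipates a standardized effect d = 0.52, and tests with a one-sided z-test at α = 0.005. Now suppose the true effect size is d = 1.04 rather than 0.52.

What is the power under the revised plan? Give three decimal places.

Power ≈ 0.607

With d = 1.04: δ = d·√(n/2) = 1.04 × √(15/2) = 2.8482. Critical value z_{0.005} = 2.576.
Revised power = P(Z > 2.576 − δ) = Φ(0.272) = 0.6073.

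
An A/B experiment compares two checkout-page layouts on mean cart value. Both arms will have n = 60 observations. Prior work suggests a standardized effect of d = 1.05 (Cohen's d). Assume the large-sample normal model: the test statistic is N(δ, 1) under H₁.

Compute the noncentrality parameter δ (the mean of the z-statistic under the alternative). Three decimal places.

δ = d·√(n/2) = 1.05 × √(60/2) = 5.7511

δ ≈ 5.751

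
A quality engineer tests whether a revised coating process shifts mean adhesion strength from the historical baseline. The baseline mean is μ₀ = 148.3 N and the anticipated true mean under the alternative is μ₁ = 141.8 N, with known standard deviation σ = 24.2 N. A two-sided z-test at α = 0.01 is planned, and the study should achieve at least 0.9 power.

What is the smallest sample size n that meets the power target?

n = 207

Standardized effect: d = |μ₁ − μ₀| / σ = |141.8 − 148.3| / 24.2 = 0.2686
Set Φ(δ − 2.576) = 0.9; then δ − 2.576 = Φ⁻¹(0.9) = 1.282, giving δ = 3.857.
(For δ > 0 the lower-tail rejection region contributes negligibly to power, so the one-term inversion is standard.)
δ = d·√n ⇒ n = (δ/d)² = (3.857 / 0.2686)² = 206.25.
Round up to the next whole unit.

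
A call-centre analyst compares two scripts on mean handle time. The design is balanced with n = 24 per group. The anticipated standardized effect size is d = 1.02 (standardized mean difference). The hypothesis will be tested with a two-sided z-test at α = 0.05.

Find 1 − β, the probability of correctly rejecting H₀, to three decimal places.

Power ≈ 0.942

Noncentrality parameter: δ = d·√(n/2) = 1.02 × √(24/2) = 3.5334
Critical value for a two-sided test at α = 0.05: z_{α/2} = 1.960.
Power = Φ(δ − 1.960) + Φ(−δ − 1.960) = Φ(1.573) + Φ(-5.493) = 0.9422 + 0.0000 = 0.9422.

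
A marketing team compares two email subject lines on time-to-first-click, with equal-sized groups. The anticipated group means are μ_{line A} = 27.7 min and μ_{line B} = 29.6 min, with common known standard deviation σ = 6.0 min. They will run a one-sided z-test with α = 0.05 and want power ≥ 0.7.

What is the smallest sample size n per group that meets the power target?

n = 94 per group

Standardized effect: d = |μ_{line A} − μ_{line B}| / σ = |27.7 − 29.6| / 6.0 = 0.3167
Set Φ(δ − 1.645) = 0.7; then δ − 1.645 = Φ⁻¹(0.7) = 0.524, giving δ = 2.169.
δ = d·√(n/2) ⇒ n = 2(δ/d)² = 2 × (2.169 / 0.3167)² = 93.85.
Rounding up, n = 94 per group.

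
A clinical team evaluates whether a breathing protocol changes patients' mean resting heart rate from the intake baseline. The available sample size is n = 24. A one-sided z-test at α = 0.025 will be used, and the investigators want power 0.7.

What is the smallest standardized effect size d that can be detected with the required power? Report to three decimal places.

d ≈ 0.507

Need Φ(δ − 1.960) = 0.7, so δ = 1.960 + 0.524 = 2.484.
δ = d·√n ⇒ d = δ/√n = 2.484/√24 = 0.5071.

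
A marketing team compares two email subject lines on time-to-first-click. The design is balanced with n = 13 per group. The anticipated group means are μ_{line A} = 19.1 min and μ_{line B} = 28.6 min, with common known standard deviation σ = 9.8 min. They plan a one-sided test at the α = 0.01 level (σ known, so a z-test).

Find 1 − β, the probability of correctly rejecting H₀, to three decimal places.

Standardized effect: d = |μ_{line A} − μ_{line B}| / σ = |19.1 − 28.6| / 9.8 = 0.9694
Noncentrality parameter: δ = d·√(n/2) = 0.9694 × √(13/2) = 2.4715
Critical value for a one-sided test at α = 0.01: z_α = 2.326.
Power = P(Z > 2.326 − δ) = Φ(0.145) = 0.5577.

Power ≈ 0.558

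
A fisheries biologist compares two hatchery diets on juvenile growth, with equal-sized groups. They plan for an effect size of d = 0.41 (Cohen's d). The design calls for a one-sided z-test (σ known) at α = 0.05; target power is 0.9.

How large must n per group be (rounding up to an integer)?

Set Φ(δ − 1.645) = 0.9; then δ − 1.645 = Φ⁻¹(0.9) = 1.282, giving δ = 2.926.
δ = d·√(n/2) ⇒ n = 2(δ/d)² = 2 × (2.926 / 0.41)² = 101.89.
Round up to the next whole unit.

n = 102 per group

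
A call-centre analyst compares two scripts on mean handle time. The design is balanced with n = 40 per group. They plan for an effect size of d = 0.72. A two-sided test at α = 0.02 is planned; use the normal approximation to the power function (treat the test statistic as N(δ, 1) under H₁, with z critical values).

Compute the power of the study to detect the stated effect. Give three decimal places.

Power ≈ 0.814

Noncentrality parameter: δ = d·√(n/2) = 0.72 × √(40/2) = 3.2199
Two-sided α = 0.02 → critical value z_{0.01} = 2.326.
Power = Φ(δ − 2.326) + Φ(−δ − 2.326) = Φ(0.894) + Φ(-5.546) = 0.8142 + 0.0000 = 0.8142.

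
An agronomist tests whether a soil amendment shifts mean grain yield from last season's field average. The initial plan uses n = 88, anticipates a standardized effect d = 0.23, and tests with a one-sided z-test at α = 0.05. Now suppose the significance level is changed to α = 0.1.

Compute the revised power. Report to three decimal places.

δ = d·√n = 0.23 × √88 = 2.1576 (unchanged). New critical value: z_{0.1} = 1.282.
Revised power = P(Z > 1.282 − δ) = Φ(0.876) = 0.8095.

Power ≈ 0.809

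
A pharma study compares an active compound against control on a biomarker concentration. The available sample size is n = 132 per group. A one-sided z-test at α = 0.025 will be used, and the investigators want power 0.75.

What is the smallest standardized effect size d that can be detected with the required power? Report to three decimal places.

d ≈ 0.324

Need Φ(δ − 1.960) = 0.75, so δ = 1.960 + 0.674 = 2.634.
δ = d·√(n/2) ⇒ d = δ/√(n/2) = 2.634/√(132/2) = 0.3243.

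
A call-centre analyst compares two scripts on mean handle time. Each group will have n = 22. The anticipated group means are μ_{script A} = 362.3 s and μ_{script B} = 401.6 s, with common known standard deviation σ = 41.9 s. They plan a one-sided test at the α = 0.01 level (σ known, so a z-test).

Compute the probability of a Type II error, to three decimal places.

Standardized effect: d = |μ_{script A} − μ_{script B}| / σ = |362.3 − 401.6| / 41.9 = 0.9379
Noncentrality parameter: δ = d·√(n/2) = 0.9379 × √(22/2) = 3.1108
One-sided α = 0.01 → critical value z_{0.01} = 2.326.
Power = P(Z > 2.326 − δ) = Φ(0.784) = 0.7836.
Type II error: β = 1 − power = 1 − 0.7836 = 0.2164.

β ≈ 0.216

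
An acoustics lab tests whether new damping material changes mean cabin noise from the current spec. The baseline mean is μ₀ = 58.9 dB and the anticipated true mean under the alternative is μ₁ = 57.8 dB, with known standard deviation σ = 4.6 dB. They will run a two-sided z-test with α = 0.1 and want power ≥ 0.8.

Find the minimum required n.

Standardized effect: d = |μ₁ − μ₀| / σ = |57.8 − 58.9| / 4.6 = 0.2391
Set Φ(δ − 1.645) = 0.8; then δ − 1.645 = Φ⁻¹(0.8) = 0.842, giving δ = 2.486.
(For δ > 0 the lower-tail rejection region contributes negligibly to power, so the one-term inversion is standard.)
δ = d·√n ⇒ n = (δ/d)² = (2.486 / 0.2391)² = 108.12.
Rounding up, n = 109.

n = 109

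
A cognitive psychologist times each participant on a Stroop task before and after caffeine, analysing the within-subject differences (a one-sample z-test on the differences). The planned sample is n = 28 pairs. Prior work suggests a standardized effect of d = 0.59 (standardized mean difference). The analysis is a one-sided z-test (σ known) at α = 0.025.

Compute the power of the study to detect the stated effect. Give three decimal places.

Noncentrality parameter: δ = d·√n = 0.59 × √28 = 3.1220
Critical value for a one-sided test at α = 0.025: z_α = 1.960.
Power = Φ(δ − 1.960) = Φ(1.162) = 0.8774.

Power ≈ 0.877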